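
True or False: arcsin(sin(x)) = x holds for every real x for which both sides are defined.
False.

Claim: arcsin(sin(x)) = x.
Test a specific point where both sides are defined: x = 2π/3.
LHS = arcsin(sin(x)) ≈ 1.0472
RHS = x ≈ 2.0944
Since 1.0472 ≠ 2.0944, the equation fails at this point, so it cannot hold for every real x for which both sides are defined.
arcsin only returns values in [-π/2, π/2], so arcsin(sin(x)) = x holds only for x in that interval, not for all real x.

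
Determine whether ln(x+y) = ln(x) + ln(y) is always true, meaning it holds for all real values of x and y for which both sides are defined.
No, this is NOT an identity.

Claim: ln(x+y) = ln(x) + ln(y).
Test a specific point where both sides are defined: x = 2, y = 3/2.
LHS = ln(x+y) ≈ 1.2528
RHS = ln(x) + ln(y) ≈ 1.0986
Since 1.2528 ≠ 1.0986, the equation fails at this point, so it cannot hold for all real values of x and y for which both sides are defined.
ln(x) + ln(y) = ln(xy), not ln(x+y).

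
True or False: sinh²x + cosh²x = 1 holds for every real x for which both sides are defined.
Claim: sinh²x + cosh²x = 1.
Test a specific point where both sides are defined: x = 1/2.
LHS = sinh²x + cosh²x ≈ 1.5431
RHS = 1 ≈ 1.0000
Since 1.5431 ≠ 1.0000, the equation fails at this point, so it cannot hold for every real x for which both sides are defined.
The correct hyperbolic identity is cosh²x - sinh²x = 1 (a difference); the sum sinh²x + cosh²x equals cosh(2x).

Conclusion: False.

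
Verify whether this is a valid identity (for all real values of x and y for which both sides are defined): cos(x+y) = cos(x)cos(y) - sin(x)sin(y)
Claim: cos(x+y) = cos(x)cos(y) - sin(x)sin(y).
Reasoning: By Euler's formula e^(i(x+y)) = e^(ix)·e^(iy) = (cos x + i·sin x)(cos y + i·sin y). The real part of the left side is cos(x+y); the real part of the product is cos(x)cos(y) - sin(x)sin(y) (since i·i = -1).
So the two sides agree for all real values of x and y for which both sides are defined.

Conclusion: Yes, this is an identity.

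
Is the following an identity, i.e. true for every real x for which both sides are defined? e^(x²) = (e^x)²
Claim: e^(x²) = (e^x)².
Test a specific point where both sides are defined: x = -3.
LHS = e^(x²) ≈ 8103.0839
RHS = (e^x)² ≈ 0.0025
Since 8103.0839 ≠ 0.0025, the equation fails at this point, so it cannot hold for every real x for which both sides are defined.
(e^x)² = e^(2x), and 2x ≠ x² in general.

Conclusion: No, this is NOT an identity.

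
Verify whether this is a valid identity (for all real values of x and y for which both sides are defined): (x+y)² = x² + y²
Claim: (x+y)² = x² + y².
Test a specific point where both sides are defined: x = 4, y = -1.
LHS = (x+y)² ≈ 9.0000
RHS = x² + y² ≈ 17.0000
Since 9.0000 ≠ 17.0000, the equation fails at this point, so it cannot hold for all real values of x and y for which both sides are defined.
The correct expansion is (x+y)² = x² + 2xy + y²; the cross term 2xy is missing.

Conclusion: No, this is NOT an identity.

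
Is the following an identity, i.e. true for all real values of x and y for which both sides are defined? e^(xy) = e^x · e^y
Claim: e^(xy) = e^x · e^y.
Test a specific point where both sides are defined: x = -3, y = 1.
LHS = e^(xy) ≈ 0.0498
RHS = e^x · e^y ≈ 0.1353
Since 0.0498 ≠ 0.1353, the equation fails at this point, so it cannot hold for all real values of x and y for which both sides are defined.
e^x · e^y = e^(x+y), not e^(xy).

Conclusion: No, this is NOT an identity.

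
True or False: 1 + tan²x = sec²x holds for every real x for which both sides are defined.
Claim: 1 + tan²x = sec²x.
Reasoning: Start from sin²x + cos²x = 1 and divide every term by cos²x (allowed wherever tan x and sec x are defined): tan²x + 1 = 1/cos²x = sec²x.
So the two sides agree for every real x for which both sides are defined.

Conclusion: True.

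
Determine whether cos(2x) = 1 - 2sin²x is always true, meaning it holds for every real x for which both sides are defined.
Claim: cos(2x) = 1 - 2sin²x.
Reasoning: cos(2x) = cos²x - sin²x. Replace cos²x by 1 - sin²x: (1 - sin²x) - sin²x = 1 - 2sin²x.
So the two sides agree for every real x for which both sides are defined.

Conclusion: Yes, this is an identity.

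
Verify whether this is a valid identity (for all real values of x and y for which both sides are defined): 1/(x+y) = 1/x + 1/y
Claim: 1/(x+y) = 1/x + 1/y.
Test a specific point where both sides are defined: x = 1, y = 3/2.
LHS = 1/(x+y) ≈ 0.4000
RHS = 1/x + 1/y ≈ 1.6667
Since 0.4000 ≠ 1.6667, the equation fails at this point, so it cannot hold for all real values of x and y for which both sides are defined.
1/x + 1/y = (x+y)/(xy), which is not 1/(x+y).

Conclusion: No, this is NOT an identity.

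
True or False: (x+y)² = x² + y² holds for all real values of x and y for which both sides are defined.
False.

Claim: (x+y)² = x² + y².
Test a specific point where both sides are defined: x = 4, y = 3/2.
LHS = (x+y)² ≈ 30.2500
RHS = x² + y² ≈ 18.2500
Since 30.2500 ≠ 18.2500, the equation fails at this point, so it cannot hold for all real values of x and y for which both sides are defined.
The correct expansion is (x+y)² = x² + 2xy + y²; the cross term 2xy is missing.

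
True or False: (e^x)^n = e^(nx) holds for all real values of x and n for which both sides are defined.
True.

Claim: (e^x)^n = e^(nx).
Reasoning: e^x is a positive real number, and for a positive base B and real exponent n, B^n = e^(n·ln B). With B = e^x, ln B = x, so (e^x)^n = e^(n·x).
So the two sides agree for all real values of x and n for which both sides are defined.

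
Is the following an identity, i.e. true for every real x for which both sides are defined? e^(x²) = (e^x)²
No, this is NOT an identity.

Claim: e^(x²) = (e^x)².
Test a specific point where both sides are defined: x = -3.
LHS = e^(x²) ≈ 8103.0839
RHS = (e^x)² ≈ 0.0025
Since 8103.0839 ≠ 0.0025, the equation fails at this point, so it cannot hold for every real x for which both sides are defined.
(e^x)² = e^(2x), and 2x ≠ x² in general.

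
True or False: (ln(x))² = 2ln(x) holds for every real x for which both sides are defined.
Claim: (ln(x))² = 2ln(x).
Test a specific point where both sides are defined: x = 3/2.
LHS = (ln(x))² ≈ 0.1644
RHS = 2ln(x) ≈ 0.8109
Since 0.1644 ≠ 0.8109, the equation fails at this point, so it cannot hold for every real x for which both sides are defined.
2ln(x) equals ln(x²), which is not the same as (ln x)².

Conclusion: False.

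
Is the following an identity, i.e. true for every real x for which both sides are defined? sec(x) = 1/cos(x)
Claim: sec(x) = 1/cos(x).
Reasoning: sec(x) is by definition the reciprocal of cos(x), wherever cos(x) ≠ 0.
So the two sides agree for every real x for which both sides are defined.

Conclusion: Yes, this is an identity.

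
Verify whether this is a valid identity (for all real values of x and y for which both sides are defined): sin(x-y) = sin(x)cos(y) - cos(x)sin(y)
Claim: sin(x-y) = sin(x)cos(y) - cos(x)sin(y).
Reasoning: Replace y by -y in sin(x+y) = sin(x)cos(y) + cos(x)sin(y) and use cos(-y) = cos(y), sin(-y) = -sin(y): sin(x-y) = sin(x)cos(y) - cos(x)sin(y).
So the two sides agree for all real values of x and y for which both sides are defined.

Conclusion: Yes, this is an identity.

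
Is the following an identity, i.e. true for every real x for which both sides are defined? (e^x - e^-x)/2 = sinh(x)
Claim: (e^x - e^-x)/2 = sinh(x).
Reasoning: This is exactly the definition of the hyperbolic sine: sinh(x) := (e^x - e^-x)/2.
So the two sides agree for every real x for which both sides are defined.

Conclusion: Yes, this is an identity.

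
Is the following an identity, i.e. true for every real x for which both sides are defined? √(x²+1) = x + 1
Claim: √(x²+1) = x + 1.
Test a specific point where both sides are defined: x = 3.
LHS = √(x²+1) ≈ 3.1623
RHS = x + 1 ≈ 4.0000
Since 3.1623 ≠ 4.0000, the equation fails at this point, so it cannot hold for every real x for which both sides are defined.
(x+1)² = x² + 2x + 1 ≠ x² + 1 unless x = 0.

Conclusion: No, this is NOT an identity.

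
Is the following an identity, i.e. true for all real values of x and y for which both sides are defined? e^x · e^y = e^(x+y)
Yes, this is an identity.

Claim: e^x · e^y = e^(x+y).
Reasoning: This is the law of exponents for a common base: multiplying powers adds exponents. E.g. from the series, (Σ x^j/j!)(Σ y^k/k!) = Σ_m (Σ_{j+k=m} x^j y^k/(j!k!)) = Σ_m (x+y)^m/m! by the binomial theorem.
So the two sides agree for all real values of x and y for which both sides are defined.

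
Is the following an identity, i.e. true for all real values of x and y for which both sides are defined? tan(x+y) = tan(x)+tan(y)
No, this is NOT an identity.

Claim: tan(x+y) = tan(x)+tan(y).
Test a specific point where both sides are defined: x = 3π/4, y = π/3.
LHS = tan(x+y) ≈ 0.2679
RHS = tan(x)+tan(y) ≈ 0.7321
Since 0.2679 ≠ 0.7321, the equation fails at this point, so it cannot hold for all real values of x and y for which both sides are defined.
The correct formula is tan(x+y) = (tan(x) + tan(y))/(1 - tan(x)tan(y)).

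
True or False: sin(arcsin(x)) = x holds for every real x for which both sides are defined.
Claim: sin(arcsin(x)) = x.
Reasoning: For -1 ≤ x ≤ 1 (where arcsin is defined), arcsin(x) is by definition an angle whose sine equals x. Taking the sine of that angle returns x. (Note the other order, arcsin(sin x) = x, is NOT an identity.)
So the two sides agree for every real x for which both sides are defined.

Conclusion: True.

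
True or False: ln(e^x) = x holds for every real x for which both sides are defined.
True.

Claim: ln(e^x) = x.
Reasoning: ln is the inverse of the exponential: ln(e^x) asks for the exponent p with e^p = e^x, and since e^p is one-to-one that exponent is p = x.
So the two sides agree for every real x for which both sides are defined.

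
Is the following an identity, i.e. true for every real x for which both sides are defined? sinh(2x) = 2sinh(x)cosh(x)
Claim: sinh(2x) = 2sinh(x)cosh(x).
Reasoning: 2sinh(x)cosh(x) = 2 · (e^x - e^-x)/2 · (e^x + e^-x)/2 = (e^(2x) - e^(-2x))/2 = sinh(2x).
So the two sides agree for every real x for which both sides are defined.

Conclusion: Yes, this is an identity.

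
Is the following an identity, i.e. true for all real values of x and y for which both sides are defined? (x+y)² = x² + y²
No, this is NOT an identity.

Claim: (x+y)² = x² + y².
Test a specific point where both sides are defined: x = -3, y = 1/2.
LHS = (x+y)² ≈ 6.2500
RHS = x² + y² ≈ 9.2500
Since 6.2500 ≠ 9.2500, the equation fails at this point, so it cannot hold for all real values of x and y for which both sides are defined.
The correct expansion is (x+y)² = x² + 2xy + y²; the cross term 2xy is missing.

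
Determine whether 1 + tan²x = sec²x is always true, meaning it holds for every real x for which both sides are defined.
Claim: 1 + tan²x = sec²x.
Reasoning: Start from sin²x + cos²x = 1 and divide every term by cos²x (allowed wherever tan x and sec x are defined): tan²x + 1 = 1/cos²x = sec²x.
So the two sides agree for every real x for which both sides are defined.

Conclusion: Yes, this is an identity.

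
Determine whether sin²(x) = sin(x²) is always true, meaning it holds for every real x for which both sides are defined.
No, this is NOT an identity.

Claim: sin²(x) = sin(x²).
Test a specific point where both sides are defined: x = π/2.
LHS = sin²(x) ≈ 1.0000
RHS = sin(x²) ≈ 0.6243
Since 1.0000 ≠ 0.6243, the equation fails at this point, so it cannot hold for every real x for which both sides are defined.
sin²(x) means (sin x)², squaring the output; sin(x²) squares the input. These are different functions.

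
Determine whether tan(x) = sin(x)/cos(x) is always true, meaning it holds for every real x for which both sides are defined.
Yes, this is an identity.

Claim: tan(x) = sin(x)/cos(x).
Reasoning: For an angle x whose terminal point on the unit circle is (cos x, sin x), tan(x) is defined as the ratio (second coordinate)/(first coordinate) = sin(x)/cos(x), wherever cos(x) ≠ 0.
So the two sides agree for every real x for which both sides are defined.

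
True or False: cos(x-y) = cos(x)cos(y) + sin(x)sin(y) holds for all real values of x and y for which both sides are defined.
True.

Claim: cos(x-y) = cos(x)cos(y) + sin(x)sin(y).
Reasoning: Replace y by -y in cos(x+y) = cos(x)cos(y) - sin(x)sin(y) and use cos(-y) = cos(y), sin(-y) = -sin(y): cos(x-y) = cos(x)cos(y) + sin(x)sin(y).
So the two sides agree for all real values of x and y for which both sides are defined.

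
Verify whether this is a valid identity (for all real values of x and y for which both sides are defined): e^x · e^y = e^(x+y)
Yes, this is an identity.

Claim: e^x · e^y = e^(x+y).
Reasoning: This is the law of exponents for a common base: multiplying powers adds exponents. E.g. from the series, (Σ x^j/j!)(Σ y^k/k!) = Σ_m (Σ_{j+k=m} x^j y^k/(j!k!)) = Σ_m (x+y)^m/m! by the binomial theorem.
So the two sides agree for all real values of x and y for which both sides are defined.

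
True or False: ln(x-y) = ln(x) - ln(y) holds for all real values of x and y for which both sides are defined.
False.

Claim: ln(x-y) = ln(x) - ln(y).
Test a specific point where both sides are defined: x = 4, y = 1/2.
LHS = ln(x-y) ≈ 1.2528
RHS = ln(x) - ln(y) ≈ 2.0794
Since 1.2528 ≠ 2.0794, the equation fails at this point, so it cannot hold for all real values of x and y for which both sides are defined.
ln(x) - ln(y) = ln(x/y), not ln(x-y).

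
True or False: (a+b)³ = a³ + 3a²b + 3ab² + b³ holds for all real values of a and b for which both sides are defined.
Claim: (a+b)³ = a³ + 3a²b + 3ab² + b³.
Reasoning: (a+b)³ = (a+b)(a+b)² = (a+b)(a² + 2ab + b²) = a³ + 2a²b + ab² + a²b + 2ab² + b³ = a³ + 3a²b + 3ab² + b³.
So the two sides agree for all real values of a and b for which both sides are defined.

Conclusion: True.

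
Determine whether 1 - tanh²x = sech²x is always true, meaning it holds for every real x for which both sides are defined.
Yes, this is an identity.

Claim: 1 - tanh²x = sech²x.
Reasoning: Divide cosh²x - sinh²x = 1 through by cosh²x (never zero): 1 - tanh²x = 1/cosh²x = sech²x.
So the two sides agree for every real x for which both sides are defined.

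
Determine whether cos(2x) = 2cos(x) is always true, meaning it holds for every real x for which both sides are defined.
No, this is NOT an identity.

Claim: cos(2x) = 2cos(x).
Test a specific point where both sides are defined: x = π/6.
LHS = cos(2x) ≈ 0.5000
RHS = 2cos(x) ≈ 1.7321
Since 0.5000 ≠ 1.7321, the equation fails at this point, so it cannot hold for every real x for which both sides are defined.
The correct double-angle formula is cos(2x) = cos²x - sin²x.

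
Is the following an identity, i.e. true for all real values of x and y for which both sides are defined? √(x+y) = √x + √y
Claim: √(x+y) = √x + √y.
Test a specific point where both sides are defined: x = 3/2, y = 4.
LHS = √(x+y) ≈ 2.3452
RHS = √x + √y ≈ 3.2247
Since 2.3452 ≠ 3.2247, the equation fails at this point, so it cannot hold for all real values of x and y for which both sides are defined.
Squaring the right side gives x + 2√(xy) + y, not x + y.

Conclusion: No, this is NOT an identity.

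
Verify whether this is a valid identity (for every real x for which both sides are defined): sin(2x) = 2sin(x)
No, this is NOT an identity.

Claim: sin(2x) = 2sin(x).
Test a specific point where both sides are defined: x = -π/4.
LHS = sin(2x) ≈ -1.0000
RHS = 2sin(x) ≈ -1.4142
Since -1.0000 ≠ -1.4142, the equation fails at this point, so it cannot hold for every real x for which both sides are defined.
The correct double-angle formula is sin(2x) = 2sin(x)cos(x).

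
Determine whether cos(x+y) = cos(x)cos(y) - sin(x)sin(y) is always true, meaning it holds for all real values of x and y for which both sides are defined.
Yes, this is an identity.

Claim: cos(x+y) = cos(x)cos(y) - sin(x)sin(y).
Reasoning: By Euler's formula e^(i(x+y)) = e^(ix)·e^(iy) = (cos x + i·sin x)(cos y + i·sin y). The real part of the left side is cos(x+y); the real part of the product is cos(x)cos(y) - sin(x)sin(y) (since i·i = -1).
So the two sides agree for all real values of x and y for which both sides are defined.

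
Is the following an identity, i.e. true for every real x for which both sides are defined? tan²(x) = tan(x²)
Claim: tan²(x) = tan(x²).
Test a specific point where both sides are defined: x = π.
LHS = tan²(x) ≈ 0.0000
RHS = tan(x²) ≈ 0.4767
Since 0.0000 ≠ 0.4767, the equation fails at this point, so it cannot hold for every real x for which both sides are defined.
tan²(x) means (tan x)², squaring the output; tan(x²) squares the input. These are different functions.

Conclusion: No, this is NOT an identity.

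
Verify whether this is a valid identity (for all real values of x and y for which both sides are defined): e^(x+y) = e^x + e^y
No, this is NOT an identity.

Claim: e^(x+y) = e^x + e^y.
Test a specific point where both sides are defined: x = 4, y = 4.
LHS = e^(x+y) ≈ 2980.9580
RHS = e^x + e^y ≈ 109.1963
Since 2980.9580 ≠ 109.1963, the equation fails at this point, so it cannot hold for all real values of x and y for which both sides are defined.
The correct rule is e^(x+y) = e^x · e^y (a product, not a sum).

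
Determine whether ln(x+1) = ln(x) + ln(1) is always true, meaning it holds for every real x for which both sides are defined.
No, this is NOT an identity.

Claim: ln(x+1) = ln(x) + ln(1).
Test a specific point where both sides are defined: x = 3.
LHS = ln(x+1) ≈ 1.3863
RHS = ln(x) + ln(1) ≈ 1.0986
Since 1.3863 ≠ 1.0986, the equation fails at this point, so it cannot hold for every real x for which both sides are defined.
ln(1) = 0, so the right side is just ln(x), which differs from ln(x+1).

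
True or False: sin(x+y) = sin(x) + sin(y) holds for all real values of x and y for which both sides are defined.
False.

Claim: sin(x+y) = sin(x) + sin(y).
Test a specific point where both sides are defined: x = -π/4, y = -π/4.
LHS = sin(x+y) ≈ -1.0000
RHS = sin(x) + sin(y) ≈ -1.4142
Since -1.0000 ≠ -1.4142, the equation fails at this point, so it cannot hold for all real values of x and y for which both sides are defined.
The correct expansion is sin(x+y) = sin(x)cos(y) + cos(x)sin(y); sine is not additive.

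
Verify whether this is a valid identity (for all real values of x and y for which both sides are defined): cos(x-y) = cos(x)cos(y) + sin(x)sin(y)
Claim: cos(x-y) = cos(x)cos(y) + sin(x)sin(y).
Reasoning: Replace y by -y in cos(x+y) = cos(x)cos(y) - sin(x)sin(y) and use cos(-y) = cos(y), sin(-y) = -sin(y): cos(x-y) = cos(x)cos(y) + sin(x)sin(y).
So the two sides agree for all real values of x and y for which both sides are defined.

Conclusion: Yes, this is an identity.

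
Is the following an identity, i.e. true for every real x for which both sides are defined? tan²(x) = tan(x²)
No, this is NOT an identity.

Claim: tan²(x) = tan(x²).
Test a specific point where both sides are defined: x = -π/4.
LHS = tan²(x) ≈ 1.0000
RHS = tan(x²) ≈ 0.7092
Since 1.0000 ≠ 0.7092, the equation fails at this point, so it cannot hold for every real x for which both sides are defined.
tan²(x) means (tan x)², squaring the output; tan(x²) squares the input. These are different functions.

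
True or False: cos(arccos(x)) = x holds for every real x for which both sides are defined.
Claim: cos(arccos(x)) = x.
Reasoning: For -1 ≤ x ≤ 1 (where arccos is defined), arccos(x) is by definition an angle whose cosine equals x. Taking the cosine of that angle returns x. (Note the other order, arccos(cos x) = x, is NOT an identity.)
So the two sides agree for every real x for which both sides are defined.

Conclusion: True.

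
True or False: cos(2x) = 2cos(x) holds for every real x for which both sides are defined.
False.

Claim: cos(2x) = 2cos(x).
Test a specific point where both sides are defined: x = -π/3.
LHS = cos(2x) ≈ -0.5000
RHS = 2cos(x) ≈ 1.0000
Since -0.5000 ≠ 1.0000, the equation fails at this point, so it cannot hold for every real x for which both sides are defined.
The correct double-angle formula is cos(2x) = cos²x - sin²x.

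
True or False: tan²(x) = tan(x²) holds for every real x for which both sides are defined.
Claim: tan²(x) = tan(x²).
Test a specific point where both sides are defined: x = 2π/3.
LHS = tan²(x) ≈ 3.0000
RHS = tan(x²) ≈ 2.9590
Since 3.0000 ≠ 2.9590, the equation fails at this point, so it cannot hold for every real x for which both sides are defined.
tan²(x) means (tan x)², squaring the output; tan(x²) squares the input. These are different functions.

Conclusion: False.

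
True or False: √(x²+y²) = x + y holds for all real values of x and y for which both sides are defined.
False.

Claim: √(x²+y²) = x + y.
Test a specific point where both sides are defined: x = -2, y = 3/2.
LHS = √(x²+y²) ≈ 2.5000
RHS = x + y ≈ -0.5000
Since 2.5000 ≠ -0.5000, the equation fails at this point, so it cannot hold for all real values of x and y for which both sides are defined.
(x+y)² = x² + 2xy + y², not x² + y², so the square root does not split this way.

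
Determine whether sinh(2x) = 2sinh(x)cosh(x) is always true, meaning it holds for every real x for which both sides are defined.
Yes, this is an identity.

Claim: sinh(2x) = 2sinh(x)cosh(x).
Reasoning: 2sinh(x)cosh(x) = 2 · (e^x - e^-x)/2 · (e^x + e^-x)/2 = (e^(2x) - e^(-2x))/2 = sinh(2x).
So the two sides agree for every real x for which both sides are defined.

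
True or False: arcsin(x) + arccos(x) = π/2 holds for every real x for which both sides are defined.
True.

Claim: arcsin(x) + arccos(x) = π/2.
Reasoning: Both sides are defined for -1 ≤ x ≤ 1. Let θ = arcsin(x), so sin θ = x and θ ∈ [-π/2, π/2]. Then cos(π/2 - θ) = sin θ = x and π/2 - θ ∈ [0, π], which is exactly the range of arccos, so arccos(x) = π/2 - θ. Adding: arcsin(x) + arccos(x) = θ + (π/2 - θ) = π/2.
So the two sides agree for every real x for which both sides are defined.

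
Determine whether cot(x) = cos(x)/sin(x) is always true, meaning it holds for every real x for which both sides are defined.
Yes, this is an identity.

Claim: cot(x) = cos(x)/sin(x).
Reasoning: cot(x) is defined as 1/tan(x) = 1/(sin(x)/cos(x)) = cos(x)/sin(x), wherever sin(x) ≠ 0.
So the two sides agree for every real x for which both sides are defined.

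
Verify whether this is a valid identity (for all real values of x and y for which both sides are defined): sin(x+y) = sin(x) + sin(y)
Claim: sin(x+y) = sin(x) + sin(y).
Test a specific point where both sides are defined: x = 3π/4, y = π.
LHS = sin(x+y) ≈ -0.7071
RHS = sin(x) + sin(y) ≈ 0.7071
Since -0.7071 ≠ 0.7071, the equation fails at this point, so it cannot hold for all real values of x and y for which both sides are defined.
The correct expansion is sin(x+y) = sin(x)cos(y) + cos(x)sin(y); sine is not additive.

Conclusion: No, this is NOT an identity.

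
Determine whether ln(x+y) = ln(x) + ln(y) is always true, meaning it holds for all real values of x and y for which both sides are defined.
Claim: ln(x+y) = ln(x) + ln(y).
Test a specific point where both sides are defined: x = 1/2, y = 1/2.
LHS = ln(x+y) ≈ 0.0000
RHS = ln(x) + ln(y) ≈ -1.3863
Since 0.0000 ≠ -1.3863, the equation fails at this point, so it cannot hold for all real values of x and y for which both sides are defined.
ln(x) + ln(y) = ln(xy), not ln(x+y).

Conclusion: No, this is NOT an identity.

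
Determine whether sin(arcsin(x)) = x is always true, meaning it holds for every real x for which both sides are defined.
Claim: sin(arcsin(x)) = x.
Reasoning: For -1 ≤ x ≤ 1 (where arcsin is defined), arcsin(x) is by definition an angle whose sine equals x. Taking the sine of that angle returns x. (Note the other order, arcsin(sin x) = x, is NOT an identity.)
So the two sides agree for every real x for which both sides are defined.

Conclusion: Yes, this is an identity.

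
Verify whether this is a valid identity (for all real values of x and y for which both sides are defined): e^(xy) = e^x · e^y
Claim: e^(xy) = e^x · e^y.
Test a specific point where both sides are defined: x = 1, y = 2.
LHS = e^(xy) ≈ 7.3891
RHS = e^x · e^y ≈ 20.0855
Since 7.3891 ≠ 20.0855, the equation fails at this point, so it cannot hold for all real values of x and y for which both sides are defined.
e^x · e^y = e^(x+y), not e^(xy).

Conclusion: No, this is NOT an identity.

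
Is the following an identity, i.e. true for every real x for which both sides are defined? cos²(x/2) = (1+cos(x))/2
Claim: cos²(x/2) = (1+cos(x))/2.
Reasoning: Use cos(2θ) = 2cos²θ - 1 with θ = x/2: cos(x) = 2cos²(x/2) - 1. Solving for cos²(x/2) gives (1 + cos(x))/2.
So the two sides agree for every real x for which both sides are defined.

Conclusion: Yes, this is an identity.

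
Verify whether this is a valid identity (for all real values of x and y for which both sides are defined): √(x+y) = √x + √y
Claim: √(x+y) = √x + √y.
Test a specific point where both sides are defined: x = 2, y = 3.
LHS = √(x+y) ≈ 2.2361
RHS = √x + √y ≈ 3.1463
Since 2.2361 ≠ 3.1463, the equation fails at this point, so it cannot hold for all real values of x and y for which both sides are defined.
Squaring the right side gives x + 2√(xy) + y, not x + y.

Conclusion: No, this is NOT an identity.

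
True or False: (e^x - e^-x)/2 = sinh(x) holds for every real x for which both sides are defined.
True.

Claim: (e^x - e^-x)/2 = sinh(x).
Reasoning: This is exactly the definition of the hyperbolic sine: sinh(x) := (e^x - e^-x)/2.
So the two sides agree for every real x for which both sides are defined.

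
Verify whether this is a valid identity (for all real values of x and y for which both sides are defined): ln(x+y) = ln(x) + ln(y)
Claim: ln(x+y) = ln(x) + ln(y).
Test a specific point where both sides are defined: x = 4, y = 3.
LHS = ln(x+y) ≈ 1.9459
RHS = ln(x) + ln(y) ≈ 2.4849
Since 1.9459 ≠ 2.4849, the equation fails at this point, so it cannot hold for all real values of x and y for which both sides are defined.
ln(x) + ln(y) = ln(xy), not ln(x+y).

Conclusion: No, this is NOT an identity.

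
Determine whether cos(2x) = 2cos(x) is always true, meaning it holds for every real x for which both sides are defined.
Claim: cos(2x) = 2cos(x).
Test a specific point where both sides are defined: x = π/3.
LHS = cos(2x) ≈ -0.5000
RHS = 2cos(x) ≈ 1.0000
Since -0.5000 ≠ 1.0000, the equation fails at this point, so it cannot hold for every real x for which both sides are defined.
The correct double-angle formula is cos(2x) = cos²x - sin²x.

Conclusion: No, this is NOT an identity.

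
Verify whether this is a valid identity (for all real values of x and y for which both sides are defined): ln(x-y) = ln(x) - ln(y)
Claim: ln(x-y) = ln(x) - ln(y).
Test a specific point where both sides are defined: x = 2, y = 3/2.
LHS = ln(x-y) ≈ -0.6931
RHS = ln(x) - ln(y) ≈ 0.2877
Since -0.6931 ≠ 0.2877, the equation fails at this point, so it cannot hold for all real values of x and y for which both sides are defined.
ln(x) - ln(y) = ln(x/y), not ln(x-y).

Conclusion: No, this is NOT an identity.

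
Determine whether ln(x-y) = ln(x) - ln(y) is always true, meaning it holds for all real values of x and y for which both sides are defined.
No, this is NOT an identity.

Claim: ln(x-y) = ln(x) - ln(y).
Test a specific point where both sides are defined: x = 5, y = 2.
LHS = ln(x-y) ≈ 1.0986
RHS = ln(x) - ln(y) ≈ 0.9163
Since 1.0986 ≠ 0.9163, the equation fails at this point, so it cannot hold for all real values of x and y for which both sides are defined.
ln(x) - ln(y) = ln(x/y), not ln(x-y).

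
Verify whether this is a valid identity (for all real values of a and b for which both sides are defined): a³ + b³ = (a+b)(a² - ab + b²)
Claim: a³ + b³ = (a+b)(a² - ab + b²).
Reasoning: Expand the right side: (a+b)(a² - ab + b²) = a³ - a²b + ab² + a²b - ab² + b³ = a³ + b³ (the middle terms cancel in pairs).
So the two sides agree for all real values of a and b for which both sides are defined.

Conclusion: Yes, this is an identity.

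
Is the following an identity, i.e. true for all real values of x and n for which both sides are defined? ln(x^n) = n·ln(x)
Claim: ln(x^n) = n·ln(x).
Reasoning: The right side requires x > 0. For x > 0, x^n = (e^(ln x))^n = e^(n·ln x), so taking ln of both sides gives ln(x^n) = n·ln(x).
So the two sides agree for all real values of x and n for which both sides are defined.

Conclusion: Yes, this is an identity.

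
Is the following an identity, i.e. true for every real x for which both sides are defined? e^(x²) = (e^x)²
No, this is NOT an identity.

Claim: e^(x²) = (e^x)².
Test a specific point where both sides are defined: x = 3.
LHS = e^(x²) ≈ 8103.0839
RHS = (e^x)² ≈ 403.4288
Since 8103.0839 ≠ 403.4288, the equation fails at this point, so it cannot hold for every real x for which both sides are defined.
(e^x)² = e^(2x), and 2x ≠ x² in general.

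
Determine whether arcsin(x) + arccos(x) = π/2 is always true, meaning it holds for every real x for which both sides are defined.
Claim: arcsin(x) + arccos(x) = π/2.
Reasoning: Both sides are defined for -1 ≤ x ≤ 1. Let θ = arcsin(x), so sin θ = x and θ ∈ [-π/2, π/2]. Then cos(π/2 - θ) = sin θ = x and π/2 - θ ∈ [0, π], which is exactly the range of arccos, so arccos(x) = π/2 - θ. Adding: arcsin(x) + arccos(x) = θ + (π/2 - θ) = π/2.
So the two sides agree for every real x for which both sides are defined.

Conclusion: Yes, this is an identity.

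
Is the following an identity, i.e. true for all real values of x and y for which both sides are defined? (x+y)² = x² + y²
No, this is NOT an identity.

Claim: (x+y)² = x² + y².
Test a specific point where both sides are defined: x = 1, y = 5.
LHS = (x+y)² ≈ 36.0000
RHS = x² + y² ≈ 26.0000
Since 36.0000 ≠ 26.0000, the equation fails at this point, so it cannot hold for all real values of x and y for which both sides are defined.
The correct expansion is (x+y)² = x² + 2xy + y²; the cross term 2xy is missing.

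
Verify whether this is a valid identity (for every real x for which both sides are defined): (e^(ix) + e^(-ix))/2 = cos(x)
Claim: (e^(ix) + e^(-ix))/2 = cos(x).
Reasoning: By Euler's formula e^(ix) = cos(x) + i·sin(x) and e^(-ix) = cos(x) - i·sin(x). Adding cancels the sine terms: e^(ix) + e^(-ix) = 2cos(x); divide by 2.
So the two sides agree for every real x for which both sides are defined.

Conclusion: Yes, this is an identity.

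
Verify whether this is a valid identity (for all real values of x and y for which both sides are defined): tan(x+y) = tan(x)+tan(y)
Claim: tan(x+y) = tan(x)+tan(y).
Test a specific point where both sides are defined: x = -π/4, y = π/6.
LHS = tan(x+y) ≈ -0.2679
RHS = tan(x)+tan(y) ≈ -0.4226
Since -0.2679 ≠ -0.4226, the equation fails at this point, so it cannot hold for all real values of x and y for which both sides are defined.
The correct formula is tan(x+y) = (tan(x) + tan(y))/(1 - tan(x)tan(y)).

Conclusion: No, this is NOT an identity.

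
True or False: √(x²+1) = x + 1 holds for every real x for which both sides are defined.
Claim: √(x²+1) = x + 1.
Test a specific point where both sides are defined: x = -3.
LHS = √(x²+1) ≈ 3.1623
RHS = x + 1 ≈ -2.0000
Since 3.1623 ≠ -2.0000, the equation fails at this point, so it cannot hold for every real x for which both sides are defined.
(x+1)² = x² + 2x + 1 ≠ x² + 1 unless x = 0.

Conclusion: False.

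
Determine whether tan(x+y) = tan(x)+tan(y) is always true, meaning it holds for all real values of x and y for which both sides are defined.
Claim: tan(x+y) = tan(x)+tan(y).
Test a specific point where both sides are defined: x = 3π/4, y = 2π/3.
LHS = tan(x+y) ≈ 3.7321
RHS = tan(x)+tan(y) ≈ -2.7321
Since 3.7321 ≠ -2.7321, the equation fails at this point, so it cannot hold for all real values of x and y for which both sides are defined.
The correct formula is tan(x+y) = (tan(x) + tan(y))/(1 - tan(x)tan(y)).

Conclusion: No, this is NOT an identity.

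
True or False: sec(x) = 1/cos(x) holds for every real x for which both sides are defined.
True.

Claim: sec(x) = 1/cos(x).
Reasoning: sec(x) is by definition the reciprocal of cos(x), wherever cos(x) ≠ 0.
So the two sides agree for every real x for which both sides are defined.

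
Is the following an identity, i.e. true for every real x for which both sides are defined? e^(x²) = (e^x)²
No, this is NOT an identity.

Claim: e^(x²) = (e^x)².
Test a specific point where both sides are defined: x = -2.
LHS = e^(x²) ≈ 54.5982
RHS = (e^x)² ≈ 0.0183
Since 54.5982 ≠ 0.0183, the equation fails at this point, so it cannot hold for every real x for which both sides are defined.
(e^x)² = e^(2x), and 2x ≠ x² in general.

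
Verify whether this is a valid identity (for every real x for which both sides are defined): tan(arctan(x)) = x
Claim: tan(arctan(x)) = x.
Reasoning: For every real x, arctan(x) is by definition the angle in (-π/2, π/2) whose tangent equals x. Taking the tangent of that angle returns x.
So the two sides agree for every real x for which both sides are defined.

Conclusion: Yes, this is an identity.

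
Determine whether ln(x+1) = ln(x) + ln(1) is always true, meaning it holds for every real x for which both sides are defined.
No, this is NOT an identity.

Claim: ln(x+1) = ln(x) + ln(1).
Test a specific point where both sides are defined: x = 5.
LHS = ln(x+1) ≈ 1.7918
RHS = ln(x) + ln(1) ≈ 1.6094
Since 1.7918 ≠ 1.6094, the equation fails at this point, so it cannot hold for every real x for which both sides are defined.
ln(1) = 0, so the right side is just ln(x), which differs from ln(x+1).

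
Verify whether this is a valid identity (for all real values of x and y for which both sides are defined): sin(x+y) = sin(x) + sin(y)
No, this is NOT an identity.

Claim: sin(x+y) = sin(x) + sin(y).
Test a specific point where both sides are defined: x = -π/4, y = 3π/4.
LHS = sin(x+y) ≈ 1.0000
RHS = sin(x) + sin(y) ≈ 0.0000
Since 1.0000 ≠ 0.0000, the equation fails at this point, so it cannot hold for all real values of x and y for which both sides are defined.
The correct expansion is sin(x+y) = sin(x)cos(y) + cos(x)sin(y); sine is not additive.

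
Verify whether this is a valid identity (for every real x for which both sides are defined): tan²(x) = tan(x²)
No, this is NOT an identity.

Claim: tan²(x) = tan(x²).
Test a specific point where both sides are defined: x = π/4.
LHS = tan²(x) ≈ 1.0000
RHS = tan(x²) ≈ 0.7092
Since 1.0000 ≠ 0.7092, the equation fails at this point, so it cannot hold for every real x for which both sides are defined.
tan²(x) means (tan x)², squaring the output; tan(x²) squares the input. These are different functions.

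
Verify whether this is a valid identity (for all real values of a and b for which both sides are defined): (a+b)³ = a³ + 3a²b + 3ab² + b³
Claim: (a+b)³ = a³ + 3a²b + 3ab² + b³.
Reasoning: (a+b)³ = (a+b)(a+b)² = (a+b)(a² + 2ab + b²) = a³ + 2a²b + ab² + a²b + 2ab² + b³ = a³ + 3a²b + 3ab² + b³.
So the two sides agree for all real values of a and b for which both sides are defined.

Conclusion: Yes, this is an identity.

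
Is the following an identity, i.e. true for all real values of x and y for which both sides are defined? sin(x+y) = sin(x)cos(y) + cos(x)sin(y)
Yes, this is an identity.

Claim: sin(x+y) = sin(x)cos(y) + cos(x)sin(y).
Reasoning: By Euler's formula e^(i(x+y)) = e^(ix)·e^(iy) = (cos x + i·sin x)(cos y + i·sin y). The imaginary part of the left side is sin(x+y); the imaginary part of the product is sin(x)cos(y) + cos(x)sin(y).
So the two sides agree for all real values of x and y for which both sides are defined.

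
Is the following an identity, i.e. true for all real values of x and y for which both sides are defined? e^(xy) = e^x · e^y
No, this is NOT an identity.

Claim: e^(xy) = e^x · e^y.
Test a specific point where both sides are defined: x = 3/2, y = 2.
LHS = e^(xy) ≈ 20.0855
RHS = e^x · e^y ≈ 33.1155
Since 20.0855 ≠ 33.1155, the equation fails at this point, so it cannot hold for all real values of x and y for which both sides are defined.
e^x · e^y = e^(x+y), not e^(xy).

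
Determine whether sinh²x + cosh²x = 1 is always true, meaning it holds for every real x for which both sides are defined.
No, this is NOT an identity.

Claim: sinh²x + cosh²x = 1.
Test a specific point where both sides are defined: x = 3.
LHS = sinh²x + cosh²x ≈ 201.7156
RHS = 1 ≈ 1.0000
Since 201.7156 ≠ 1.0000, the equation fails at this point, so it cannot hold for every real x for which both sides are defined.
The correct hyperbolic identity is cosh²x - sinh²x = 1 (a difference); the sum sinh²x + cosh²x equals cosh(2x).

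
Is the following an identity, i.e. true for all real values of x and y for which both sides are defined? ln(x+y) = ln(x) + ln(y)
Claim: ln(x+y) = ln(x) + ln(y).
Test a specific point where both sides are defined: x = 1, y = 3.
LHS = ln(x+y) ≈ 1.3863
RHS = ln(x) + ln(y) ≈ 1.0986
Since 1.3863 ≠ 1.0986, the equation fails at this point, so it cannot hold for all real values of x and y for which both sides are defined.
ln(x) + ln(y) = ln(xy), not ln(x+y).

Conclusion: No, this is NOT an identity.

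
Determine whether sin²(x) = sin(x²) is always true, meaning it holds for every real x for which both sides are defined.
No, this is NOT an identity.

Claim: sin²(x) = sin(x²).
Test a specific point where both sides are defined: x = -π/2.
LHS = sin²(x) ≈ 1.0000
RHS = sin(x²) ≈ 0.6243
Since 1.0000 ≠ 0.6243, the equation fails at this point, so it cannot hold for every real x for which both sides are defined.
sin²(x) means (sin x)², squaring the output; sin(x²) squares the input. These are different functions.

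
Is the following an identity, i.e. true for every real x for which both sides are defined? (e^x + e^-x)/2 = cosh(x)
Yes, this is an identity.

Claim: (e^x + e^-x)/2 = cosh(x).
Reasoning: This is exactly the definition of the hyperbolic cosine: cosh(x) := (e^x + e^-x)/2.
So the two sides agree for every real x for which both sides are defined.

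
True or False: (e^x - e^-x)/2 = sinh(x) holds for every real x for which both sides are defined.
Claim: (e^x - e^-x)/2 = sinh(x).
Reasoning: This is exactly the definition of the hyperbolic sine: sinh(x) := (e^x - e^-x)/2.
So the two sides agree for every real x for which both sides are defined.

Conclusion: True.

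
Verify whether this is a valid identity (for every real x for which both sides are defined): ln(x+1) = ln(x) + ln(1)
Claim: ln(x+1) = ln(x) + ln(1).
Test a specific point where both sides are defined: x = 3/2.
LHS = ln(x+1) ≈ 0.9163
RHS = ln(x) + ln(1) ≈ 0.4055
Since 0.9163 ≠ 0.4055, the equation fails at this point, so it cannot hold for every real x for which both sides are defined.
ln(1) = 0, so the right side is just ln(x), which differs from ln(x+1).

Conclusion: No, this is NOT an identity.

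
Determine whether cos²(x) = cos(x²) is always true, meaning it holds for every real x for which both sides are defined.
No, this is NOT an identity.

Claim: cos²(x) = cos(x²).
Test a specific point where both sides are defined: x = 3π/4.
LHS = cos²(x) ≈ 0.5000
RHS = cos(x²) ≈ 0.7442
Since 0.5000 ≠ 0.7442, the equation fails at this point, so it cannot hold for every real x for which both sides are defined.
cos²(x) means (cos x)², squaring the output; cos(x²) squares the input. These are different functions.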